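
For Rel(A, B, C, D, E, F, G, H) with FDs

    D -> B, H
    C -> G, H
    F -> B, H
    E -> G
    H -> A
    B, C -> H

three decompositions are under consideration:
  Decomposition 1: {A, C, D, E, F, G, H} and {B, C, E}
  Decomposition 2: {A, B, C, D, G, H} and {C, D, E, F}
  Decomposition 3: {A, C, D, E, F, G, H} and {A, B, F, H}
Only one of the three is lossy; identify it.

Decomposition 1

Decomposition 1: common = {C, E}, closure = {A, C, E, G, H} → lossy.
Decomposition 2: common = {C, D}, closure = {A, B, C, D, G, H} → lossless.
Decomposition 3: common = {A, F, H}, closure = {A, B, F, H} → lossless.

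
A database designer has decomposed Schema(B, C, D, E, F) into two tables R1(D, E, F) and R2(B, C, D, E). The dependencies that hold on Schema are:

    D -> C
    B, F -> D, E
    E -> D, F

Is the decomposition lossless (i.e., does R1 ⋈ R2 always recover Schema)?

Yes

Common attributes: R1 ∩ R2 = {D, E}.
Closure of {D, E}: D → C applies, adding C; E → D, F applies, adding F. So (D, E)⁺ = {C, D, E, F}.
This closure contains every attribute of R1, so R1 ∩ R2 → R1. The join is lossless.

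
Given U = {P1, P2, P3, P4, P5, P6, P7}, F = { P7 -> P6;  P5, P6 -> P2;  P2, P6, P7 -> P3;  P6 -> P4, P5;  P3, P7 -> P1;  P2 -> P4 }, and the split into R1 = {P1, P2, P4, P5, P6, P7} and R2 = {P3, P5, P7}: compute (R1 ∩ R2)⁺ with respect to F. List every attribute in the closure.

R1 ∩ R2 = {P5, P7}.
P7 → P6 applies, adding P6
P5, P6 → P2 applies, adding P2
P2, P6, P7 → P3 applies, adding P3
P6 → P4, P5 applies, adding P4
P3, P7 → P1 applies, adding P1
Closure: {P1, P2, P3, P4, P5, P6, P7}.

P1, P2, P3, P4, P5, P6, P7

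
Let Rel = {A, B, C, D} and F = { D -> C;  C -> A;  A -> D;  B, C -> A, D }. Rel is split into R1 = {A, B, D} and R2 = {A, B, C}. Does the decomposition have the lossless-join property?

Common attributes: R1 ∩ R2 = {A, B}.
Closure of {A, B}: A → D applies, adding D; D → C applies, adding C. So (A, B)⁺ = {A, B, C, D}.
This closure contains every attribute of R1, so R1 ∩ R2 → R1. The join is lossless.

Yes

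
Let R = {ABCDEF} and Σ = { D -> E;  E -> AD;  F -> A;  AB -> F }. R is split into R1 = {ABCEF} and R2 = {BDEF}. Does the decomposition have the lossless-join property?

Yes

Common attributes: R1 ∩ R2 = {BEF}.
Closure of {BEF}: E → AD applies, adding AD. So (BEF)⁺ = {ABDEF}.
This closure contains every attribute of R2, so R1 ∩ R2 → R2. The join is lossless.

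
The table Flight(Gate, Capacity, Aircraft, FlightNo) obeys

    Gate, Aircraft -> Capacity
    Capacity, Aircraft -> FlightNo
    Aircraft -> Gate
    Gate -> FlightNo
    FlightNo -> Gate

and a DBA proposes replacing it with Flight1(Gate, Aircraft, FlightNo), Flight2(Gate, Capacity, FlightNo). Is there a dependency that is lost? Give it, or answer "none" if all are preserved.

Gate, Aircraft -> Capacity

Check Gate, Aircraft → Capacity: no single fragment contains all of {Gate, Capacity, Aircraft}, and the restricted closure of {Gate, Aircraft} across the fragments never reaches {Capacity}.
Capacity, Aircraft → FlightNo is preserved.
Aircraft → Gate is preserved.
Gate → FlightNo is preserved.
FlightNo → Gate is preserved.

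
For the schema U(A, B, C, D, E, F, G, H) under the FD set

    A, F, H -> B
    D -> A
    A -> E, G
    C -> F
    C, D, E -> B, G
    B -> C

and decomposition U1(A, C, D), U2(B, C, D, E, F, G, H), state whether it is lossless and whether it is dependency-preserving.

Lossless test: (C, D)⁺ = {A, B, C, D, E, F, G}, which contains all of one fragment — lossless.
Dependency preservation: the restricted closure of {A, F, H} across the fragments never reaches {B}, so A, F, H → B cannot be enforced without a join — not preserved.

lossless but not dependency-preserving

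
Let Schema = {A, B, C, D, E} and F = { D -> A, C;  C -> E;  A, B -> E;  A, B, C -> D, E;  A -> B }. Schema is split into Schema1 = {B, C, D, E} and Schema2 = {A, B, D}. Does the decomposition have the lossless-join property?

Common attributes: Schema1 ∩ Schema2 = {B, D}.
Closure of {B, D}: D → A, C applies, adding A, C; C → E applies, adding E. So (B, D)⁺ = {A, B, C, D, E}.
This closure contains every attribute of Schema1, so Schema1 ∩ Schema2 → Schema1. The join is lossless.

Yes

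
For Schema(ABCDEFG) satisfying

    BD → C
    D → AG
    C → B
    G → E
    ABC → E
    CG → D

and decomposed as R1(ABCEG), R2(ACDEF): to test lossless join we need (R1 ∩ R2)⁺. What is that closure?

ABCE

R1 ∩ R2 = {ACE}.
C → B applies, adding B
Closure: {ABCE}.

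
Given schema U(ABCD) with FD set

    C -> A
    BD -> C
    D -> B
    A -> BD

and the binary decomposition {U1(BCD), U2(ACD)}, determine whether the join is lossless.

Yes

Common attributes: U1 ∩ U2 = {CD}.
Closure of {CD}: C → A applies, adding A; D → B applies, adding B. So (CD)⁺ = {ABCD}.
This closure contains every attribute of U1, so U1 ∩ U2 → U1. The join is lossless.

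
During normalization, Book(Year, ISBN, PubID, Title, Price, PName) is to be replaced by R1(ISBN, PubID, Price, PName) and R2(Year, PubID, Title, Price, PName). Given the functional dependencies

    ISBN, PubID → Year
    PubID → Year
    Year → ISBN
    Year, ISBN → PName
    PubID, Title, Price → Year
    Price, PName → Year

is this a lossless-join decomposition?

Common attributes: R1 ∩ R2 = {PubID, Price, PName}.
Closure of {PubID, Price, PName}: PubID → Year applies, adding Year; Year → ISBN applies, adding ISBN. So (PubID, Price, PName)⁺ = {Year, ISBN, PubID, Price, PName}.
This closure contains every attribute of R1, so R1 ∩ R2 → R1. The join is lossless.

Yes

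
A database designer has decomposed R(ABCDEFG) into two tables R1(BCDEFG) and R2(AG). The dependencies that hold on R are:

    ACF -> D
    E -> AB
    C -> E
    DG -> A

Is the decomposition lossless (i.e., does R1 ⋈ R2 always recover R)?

No

Common attributes: R1 ∩ R2 = {G}.
No dependency enlarges {G}, so (G)⁺ = {G}.
The closure contains neither all of R1 = {BCDEFG} nor all of R2 = {AG}, so the common attributes are not a superkey of either fragment. The join is lossy.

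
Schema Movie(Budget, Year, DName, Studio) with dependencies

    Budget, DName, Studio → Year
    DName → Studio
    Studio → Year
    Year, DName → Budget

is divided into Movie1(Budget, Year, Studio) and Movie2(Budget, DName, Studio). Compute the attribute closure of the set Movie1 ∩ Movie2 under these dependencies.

Budget, Year, Studio

Movie1 ∩ Movie2 = {Budget, Studio}.
Studio → Year applies, adding Year
Closure: {Budget, Year, Studio}.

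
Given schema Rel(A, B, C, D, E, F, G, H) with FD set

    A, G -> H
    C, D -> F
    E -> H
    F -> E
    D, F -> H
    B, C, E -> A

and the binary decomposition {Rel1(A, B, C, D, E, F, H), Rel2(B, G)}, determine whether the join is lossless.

No

Common attributes: Rel1 ∩ Rel2 = {B}.
No dependency enlarges {B}, so (B)⁺ = {B}.
The closure contains neither all of Rel1 = {A, B, C, D, E, F, H} nor all of Rel2 = {B, G}, so the common attributes are not a superkey of either fragment. The join is lossy.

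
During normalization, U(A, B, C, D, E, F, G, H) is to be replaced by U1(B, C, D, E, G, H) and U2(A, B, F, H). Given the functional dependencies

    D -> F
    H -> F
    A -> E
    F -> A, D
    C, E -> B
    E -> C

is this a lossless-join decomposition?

Yes

Common attributes: U1 ∩ U2 = {B, H}.
Closure of {B, H}: H → F applies, adding F; F → A, D applies, adding A, D; A → E applies, adding E; E → C applies, adding C. So (B, H)⁺ = {A, B, C, D, E, F, H}.
This closure contains every attribute of U2, so U1 ∩ U2 → U2. The join is lossless.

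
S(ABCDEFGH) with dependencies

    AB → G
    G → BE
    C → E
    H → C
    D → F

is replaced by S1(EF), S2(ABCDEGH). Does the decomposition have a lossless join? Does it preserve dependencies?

lossy and not dependency-preserving

Lossless test: (E)⁺ = {E}, which is a superkey of neither fragment — lossy.
Dependency preservation: the restricted closure of {D} across the fragments never reaches {F}, so D → F cannot be enforced without a join — not preserved.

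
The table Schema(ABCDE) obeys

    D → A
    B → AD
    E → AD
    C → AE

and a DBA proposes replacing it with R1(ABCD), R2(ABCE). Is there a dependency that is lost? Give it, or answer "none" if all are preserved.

E → AD

Check E → AD: no single fragment contains all of {ADE}, and the restricted closure of {E} across the fragments never reaches {AD}.
D → A is preserved.
B → AD is preserved.
C → AE is preserved.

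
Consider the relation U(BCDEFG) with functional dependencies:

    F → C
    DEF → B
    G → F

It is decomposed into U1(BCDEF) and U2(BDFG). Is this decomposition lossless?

No

Common attributes: U1 ∩ U2 = {BDF}.
Closure of {BDF}: F → C applies, adding C. So (BDF)⁺ = {BCDF}.
The closure contains neither all of U1 = {BCDEF} nor all of U2 = {BDFG}, so the common attributes are not a superkey of either fragment. The join is lossy.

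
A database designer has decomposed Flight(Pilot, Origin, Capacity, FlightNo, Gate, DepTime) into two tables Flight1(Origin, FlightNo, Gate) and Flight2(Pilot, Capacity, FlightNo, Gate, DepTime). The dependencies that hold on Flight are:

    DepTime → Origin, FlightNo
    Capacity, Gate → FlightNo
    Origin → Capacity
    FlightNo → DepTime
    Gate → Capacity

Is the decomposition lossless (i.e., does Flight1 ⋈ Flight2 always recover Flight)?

Common attributes: Flight1 ∩ Flight2 = {FlightNo, Gate}.
Closure of {FlightNo, Gate}: FlightNo → DepTime applies, adding DepTime; Gate → Capacity applies, adding Capacity; DepTime → Origin, FlightNo applies, adding Origin. So (FlightNo, Gate)⁺ = {Origin, Capacity, FlightNo, Gate, DepTime}.
This closure contains every attribute of Flight1, so Flight1 ∩ Flight2 → Flight1. The join is lossless.

Yes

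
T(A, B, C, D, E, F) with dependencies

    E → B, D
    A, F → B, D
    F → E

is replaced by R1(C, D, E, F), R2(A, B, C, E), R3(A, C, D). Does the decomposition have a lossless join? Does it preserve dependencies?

Lossless test (chase): Rows 1 and 2 agree on E; apply E→B, D and equate their B, D entries. No row becomes fully distinguished — the join is lossy.
Dependency preservation: E → B, D; A, F → B, D are not contained in any single fragment, but the restricted closure of each left-hand side across the fragments still reaches the right-hand side; the remaining FDs each lie inside some fragment. All dependencies are preserved.

lossy but dependency-preserving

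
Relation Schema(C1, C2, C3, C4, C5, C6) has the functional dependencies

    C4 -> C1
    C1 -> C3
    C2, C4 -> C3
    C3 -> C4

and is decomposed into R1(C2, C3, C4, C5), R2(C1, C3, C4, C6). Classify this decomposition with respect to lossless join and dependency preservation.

Lossless test: (C3, C4)⁺ = {C1, C3, C4}, which is a superkey of neither fragment — lossy.
Dependency preservation: every FD's attributes lie within a single fragment, so each can be enforced locally — preserved.

lossy but dependency-preserving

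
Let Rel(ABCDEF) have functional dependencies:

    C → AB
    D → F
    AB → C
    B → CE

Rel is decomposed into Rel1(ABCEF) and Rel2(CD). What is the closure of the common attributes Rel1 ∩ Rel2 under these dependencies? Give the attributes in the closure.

ABCE

Rel1 ∩ Rel2 = {C}.
C → AB applies, adding AB
B → CE applies, adding E
Closure: {ABCE}.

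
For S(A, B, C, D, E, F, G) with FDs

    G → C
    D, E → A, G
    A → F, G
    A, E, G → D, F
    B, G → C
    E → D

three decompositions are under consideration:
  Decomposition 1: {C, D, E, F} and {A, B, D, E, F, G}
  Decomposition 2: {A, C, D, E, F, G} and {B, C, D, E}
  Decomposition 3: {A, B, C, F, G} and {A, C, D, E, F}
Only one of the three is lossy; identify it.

Decomposition 1: common = {D, E, F}, closure = {A, C, D, E, F, G} → lossless.
Decomposition 2: common = {C, D, E}, closure = {A, C, D, E, F, G} → lossless.
Decomposition 3: common = {A, C, F}, closure = {A, C, F, G} → lossy.

Decomposition 3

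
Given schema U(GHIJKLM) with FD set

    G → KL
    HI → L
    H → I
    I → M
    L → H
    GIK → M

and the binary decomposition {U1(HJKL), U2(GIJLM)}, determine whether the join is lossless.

No

Common attributes: U1 ∩ U2 = {JL}.
Closure of {JL}: L → H applies, adding H; H → I applies, adding I; I → M applies, adding M. So (JL)⁺ = {HIJLM}.
The closure contains neither all of U1 = {HJKL} nor all of U2 = {GIJLM}, so the common attributes are not a superkey of either fragment. The join is lossy.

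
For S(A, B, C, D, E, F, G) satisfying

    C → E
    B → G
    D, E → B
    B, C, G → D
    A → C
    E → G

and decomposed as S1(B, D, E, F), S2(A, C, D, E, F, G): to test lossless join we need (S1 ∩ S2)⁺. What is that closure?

S1 ∩ S2 = {D, E, F}.
D, E → B applies, adding B
E → G applies, adding G
Closure: {B, D, E, F, G}.

B, D, E, F, G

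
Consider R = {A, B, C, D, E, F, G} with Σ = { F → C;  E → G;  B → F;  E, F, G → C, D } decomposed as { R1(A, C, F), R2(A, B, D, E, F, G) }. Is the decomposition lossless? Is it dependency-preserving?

lossless and dependency-preserving

Lossless test: (A, F)⁺ = {A, C, F}, which contains all of one fragment — lossless.
Dependency preservation: E, F, G → C, D is not contained in any single fragment, but the restricted closure of its left-hand side across the fragments still reaches the right-hand side; the remaining FDs each lie inside some fragment. All dependencies are preserved.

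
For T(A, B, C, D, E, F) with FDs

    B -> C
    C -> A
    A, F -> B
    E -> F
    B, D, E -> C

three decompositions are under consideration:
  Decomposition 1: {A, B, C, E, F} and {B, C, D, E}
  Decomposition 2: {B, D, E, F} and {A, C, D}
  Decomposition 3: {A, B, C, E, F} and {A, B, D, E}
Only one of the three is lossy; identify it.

Decomposition 1: common = {B, C, E}, closure = {A, B, C, E, F} → lossless.
Decomposition 2: common = {D}, closure = {D} → lossy.
Decomposition 3: common = {A, B, E}, closure = {A, B, C, E, F} → lossless.

Decomposition 2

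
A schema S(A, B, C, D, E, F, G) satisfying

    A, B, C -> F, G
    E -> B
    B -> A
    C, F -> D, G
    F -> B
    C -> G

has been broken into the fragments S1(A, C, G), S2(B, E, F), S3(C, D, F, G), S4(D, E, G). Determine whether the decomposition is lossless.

No

Chase test. Columns are A, B, C, D, E, F, G; row i has aⱼ where attribute j ∈ Si, else bᵢⱼ.
Initial tableau (one row per fragment):
  row 1: a1 b12 a3 b14 b15 b16 a7
  row 2: b21 a2 b23 b24 a5 a6 b27
  row 3: b31 b32 a3 a4 b35 a6 a7
  row 4: b41 b42 b43 a4 a5 b46 a7
Rows 2 and 4 agree on E; apply E→B and equate their B entries.
Rows 2 and 4 agree on B; apply B→A and equate their A entries.
Rows 2 and 3 agree on F; apply F→B and equate their B entries.
Rows 2 and 3 agree on B; apply B→A and equate their A entries.
No row becomes fully distinguished — the join is lossy.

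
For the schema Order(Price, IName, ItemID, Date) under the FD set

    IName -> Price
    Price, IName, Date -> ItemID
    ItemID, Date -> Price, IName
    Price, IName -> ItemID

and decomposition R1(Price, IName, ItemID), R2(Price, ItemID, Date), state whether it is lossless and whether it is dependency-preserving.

Lossless test: (Price, ItemID)⁺ = {Price, ItemID}, which is a superkey of neither fragment — lossy.
Dependency preservation: the restricted closure of {ItemID, Date} across the fragments never reaches {Price, IName}, so ItemID, Date → Price, IName cannot be enforced without a join — not preserved.

lossy and not dependency-preserving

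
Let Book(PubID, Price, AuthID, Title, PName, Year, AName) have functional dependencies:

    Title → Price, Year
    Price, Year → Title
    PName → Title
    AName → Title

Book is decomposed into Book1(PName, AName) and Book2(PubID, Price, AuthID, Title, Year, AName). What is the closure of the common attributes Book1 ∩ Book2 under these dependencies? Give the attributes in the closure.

Price, Title, Year, AName

Book1 ∩ Book2 = {AName}.
AName → Title applies, adding Title
Title → Price, Year applies, adding Price, Year
Closure: {Price, Title, Year, AName}.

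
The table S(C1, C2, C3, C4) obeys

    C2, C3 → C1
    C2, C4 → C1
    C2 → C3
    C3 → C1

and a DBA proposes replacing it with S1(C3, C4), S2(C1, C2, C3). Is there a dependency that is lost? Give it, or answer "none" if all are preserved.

C2, C3 → C1 lies within S2.
C2, C4 → C1: restricted closure across fragments reaches C1.
C2 → C3 lies within S2.
C3 → C1 lies within S2.
Every dependency is enforceable on the fragments, so the decomposition is dependency-preserving.

none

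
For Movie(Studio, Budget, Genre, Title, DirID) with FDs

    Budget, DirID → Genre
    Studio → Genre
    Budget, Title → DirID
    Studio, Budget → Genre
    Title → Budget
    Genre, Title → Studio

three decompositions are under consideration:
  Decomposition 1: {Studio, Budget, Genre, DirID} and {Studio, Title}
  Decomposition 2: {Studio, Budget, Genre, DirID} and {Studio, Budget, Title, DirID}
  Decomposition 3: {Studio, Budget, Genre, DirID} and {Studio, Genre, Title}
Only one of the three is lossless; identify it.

Decomposition 1: common = {Studio}, closure = {Studio, Genre} → lossy.
Decomposition 2: common = {Studio, Budget, DirID}, closure = {Studio, Budget, Genre, DirID} → lossless.
Decomposition 3: common = {Studio, Genre}, closure = {Studio, Genre} → lossy.

Decomposition 2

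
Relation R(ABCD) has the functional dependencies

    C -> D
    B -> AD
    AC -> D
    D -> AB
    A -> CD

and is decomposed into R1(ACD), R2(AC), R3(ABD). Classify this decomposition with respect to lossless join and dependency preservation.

Lossless test (chase): Rows 1 and 2 agree on C; apply C→D and equate their D entries. Rows 1 and 2 agree on D; apply D→AB and equate their AB entries. Rows 1 and 3 agree on D; apply D→AB and equate their AB entries. Rows 1 and 3 agree on A; apply A→CD and equate their CD entries. Row 1 is now all distinguished symbols — the join is lossless.
Dependency preservation: every FD's attributes lie within a single fragment, so each can be enforced locally — preserved.

lossless and dependency-preserving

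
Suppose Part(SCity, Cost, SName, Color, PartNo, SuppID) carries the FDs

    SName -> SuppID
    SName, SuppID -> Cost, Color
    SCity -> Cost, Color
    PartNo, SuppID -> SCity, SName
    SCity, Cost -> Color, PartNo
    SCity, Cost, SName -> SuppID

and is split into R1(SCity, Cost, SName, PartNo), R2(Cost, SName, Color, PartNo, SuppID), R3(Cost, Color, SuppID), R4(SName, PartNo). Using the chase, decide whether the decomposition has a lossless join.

Chase test. Columns are SCity, Cost, SName, Color, PartNo, SuppID; row i has aⱼ where attribute j ∈ Ri, else bᵢⱼ.
Initial tableau (one row per fragment):
  row 1: a1 a2 a3 b14 a5 b16
  row 2: b21 a2 a3 a4 a5 a6
  row 3: b31 a2 b33 a4 b35 a6
  row 4: b41 b42 a3 b44 a5 b46
Rows 1 and 2 agree on SName; apply SName→SuppID and equate their SuppID entries.
Rows 1 and 4 agree on SName; apply SName→SuppID and equate their SuppID entries.
Rows 1 and 2 agree on SName, SuppID; apply SName, SuppID→Cost, Color and equate their Cost, Color entries.
Rows 1 and 4 agree on SName, SuppID; apply SName, SuppID→Cost, Color and equate their Cost, Color entries.
Rows 1 and 2 agree on PartNo, SuppID; apply PartNo, SuppID→SCity, SName and equate their SCity, SName entries.
Rows 1 and 4 agree on PartNo, SuppID; apply PartNo, SuppID→SCity, SName and equate their SCity, SName entries.
Row 1 is now all distinguished symbols — the join is lossless.

Yes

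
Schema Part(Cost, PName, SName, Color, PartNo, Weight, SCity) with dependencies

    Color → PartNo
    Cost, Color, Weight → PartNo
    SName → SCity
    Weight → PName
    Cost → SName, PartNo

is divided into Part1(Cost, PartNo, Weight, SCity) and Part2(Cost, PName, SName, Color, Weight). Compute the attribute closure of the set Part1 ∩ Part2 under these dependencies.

Part1 ∩ Part2 = {Cost, Weight}.
Weight → PName applies, adding PName
Cost → SName, PartNo applies, adding SName, PartNo
SName → SCity applies, adding SCity
Closure: {Cost, PName, SName, PartNo, Weight, SCity}.

Cost, PName, SName, PartNo, Weight, SCity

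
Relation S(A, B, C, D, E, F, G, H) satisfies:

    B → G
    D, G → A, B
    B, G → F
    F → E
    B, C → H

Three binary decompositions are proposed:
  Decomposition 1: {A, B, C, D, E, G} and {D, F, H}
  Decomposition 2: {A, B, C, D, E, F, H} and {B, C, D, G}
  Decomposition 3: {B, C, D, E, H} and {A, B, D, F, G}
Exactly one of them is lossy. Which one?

Decomposition 1: common = {D}, closure = {D} → lossy.
Decomposition 2: common = {B, C, D}, closure = {A, B, C, D, E, F, G, H} → lossless.
Decomposition 3: common = {B, D}, closure = {A, B, D, E, F, G} → lossless.

Decomposition 1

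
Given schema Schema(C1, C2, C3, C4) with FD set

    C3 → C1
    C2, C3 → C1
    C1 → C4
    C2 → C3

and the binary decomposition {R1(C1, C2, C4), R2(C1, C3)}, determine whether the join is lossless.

Common attributes: R1 ∩ R2 = {C1}.
Closure of {C1}: C1 → C4 applies, adding C4. So (C1)⁺ = {C1, C4}.
The closure contains neither all of R1 = {C1, C2, C4} nor all of R2 = {C1, C3}, so the common attributes are not a superkey of either fragment. The join is lossy.

No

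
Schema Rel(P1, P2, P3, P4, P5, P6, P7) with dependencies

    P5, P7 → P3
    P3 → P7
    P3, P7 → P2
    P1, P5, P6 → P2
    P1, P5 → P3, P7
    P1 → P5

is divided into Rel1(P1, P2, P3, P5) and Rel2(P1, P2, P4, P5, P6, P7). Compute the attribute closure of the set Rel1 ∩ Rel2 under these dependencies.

P1, P2, P3, P5, P7

Rel1 ∩ Rel2 = {P1, P2, P5}.
P1, P5 → P3, P7 applies, adding P3, P7
Closure: {P1, P2, P3, P5, P7}.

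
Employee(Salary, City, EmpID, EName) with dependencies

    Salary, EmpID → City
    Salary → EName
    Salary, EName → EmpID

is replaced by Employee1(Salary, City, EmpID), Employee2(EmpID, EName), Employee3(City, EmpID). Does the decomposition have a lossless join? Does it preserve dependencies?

Lossless test (chase): applying each FD to every pair of rows produces no changes in the tableau, so no row becomes fully distinguished — the join is lossy.
Dependency preservation: the restricted closure of {Salary} across the fragments never reaches {EName}, so Salary → EName cannot be enforced without a join — not preserved.

lossy and not dependency-preserving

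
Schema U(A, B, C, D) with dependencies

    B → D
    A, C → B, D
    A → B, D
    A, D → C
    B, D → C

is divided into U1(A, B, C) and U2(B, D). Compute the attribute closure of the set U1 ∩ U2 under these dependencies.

U1 ∩ U2 = {B}.
B → D applies, adding D
B, D → C applies, adding C
Closure: {B, C, D}.

B, C, D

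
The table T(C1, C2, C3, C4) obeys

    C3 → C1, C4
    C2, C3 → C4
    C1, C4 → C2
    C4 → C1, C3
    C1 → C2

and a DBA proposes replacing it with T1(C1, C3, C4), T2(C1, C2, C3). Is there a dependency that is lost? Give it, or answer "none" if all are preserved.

C3 → C1, C4 lies within T1.
C2, C3 → C4: restricted closure across fragments reaches C4.
C1, C4 → C2: restricted closure across fragments reaches C2.
C4 → C1, C3 lies within T1.
C1 → C2 lies within T2.
Every dependency is enforceable on the fragments, so the decomposition is dependency-preserving.

none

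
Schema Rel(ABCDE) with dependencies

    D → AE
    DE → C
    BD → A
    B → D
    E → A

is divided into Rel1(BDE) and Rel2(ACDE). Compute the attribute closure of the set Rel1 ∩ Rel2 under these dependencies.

ACDE

Rel1 ∩ Rel2 = {DE}.
D → AE applies, adding A
DE → C applies, adding C
Closure: {ACDE}.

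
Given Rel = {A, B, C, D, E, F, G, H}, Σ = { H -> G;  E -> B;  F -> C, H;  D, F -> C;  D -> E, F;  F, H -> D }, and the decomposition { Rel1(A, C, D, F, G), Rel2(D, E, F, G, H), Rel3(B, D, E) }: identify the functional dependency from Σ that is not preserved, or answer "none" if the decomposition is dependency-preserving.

none

H → G lies within Rel2.
E → B lies within Rel3.
F → C, H: restricted closure across fragments reaches C, H.
D, F → C lies within Rel1.
D → E, F lies within Rel2.
F, H → D lies within Rel2.
Every dependency is enforceable on the fragments, so the decomposition is dependency-preserving.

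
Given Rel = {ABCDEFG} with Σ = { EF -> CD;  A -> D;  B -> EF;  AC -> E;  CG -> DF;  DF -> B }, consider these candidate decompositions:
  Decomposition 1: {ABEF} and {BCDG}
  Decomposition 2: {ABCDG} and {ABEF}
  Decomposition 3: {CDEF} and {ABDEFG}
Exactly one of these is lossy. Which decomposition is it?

Decomposition 1

Decomposition 1: common = {B}, closure = {BCDEF} → lossy.
Decomposition 2: common = {AB}, closure = {ABCDEF} → lossless.
Decomposition 3: common = {DEF}, closure = {BCDEF} → lossless.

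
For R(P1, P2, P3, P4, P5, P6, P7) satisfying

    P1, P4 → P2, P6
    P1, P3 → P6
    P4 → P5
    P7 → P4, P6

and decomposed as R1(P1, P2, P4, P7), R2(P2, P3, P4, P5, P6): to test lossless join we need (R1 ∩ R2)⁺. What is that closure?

R1 ∩ R2 = {P2, P4}.
P4 → P5 applies, adding P5
Closure: {P2, P4, P5}.

P2, P4, P5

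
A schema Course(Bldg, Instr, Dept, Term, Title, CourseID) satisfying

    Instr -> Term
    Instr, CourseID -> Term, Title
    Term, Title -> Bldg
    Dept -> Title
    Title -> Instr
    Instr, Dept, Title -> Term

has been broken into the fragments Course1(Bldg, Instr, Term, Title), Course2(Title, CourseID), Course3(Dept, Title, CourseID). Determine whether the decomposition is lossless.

Chase test. Columns are Bldg, Instr, Dept, Term, Title, CourseID; row i has aⱼ where attribute j ∈ Coursei, else bᵢⱼ.
Initial tableau (one row per fragment):
  row 1: a1 a2 b13 a4 a5 b16
  row 2: b21 b22 b23 b24 a5 a6
  row 3: b31 b32 a3 b34 a5 a6
Rows 1 and 2 agree on Title; apply Title→Instr and equate their Instr entries.
Rows 1 and 3 agree on Title; apply Title→Instr and equate their Instr entries.
Rows 1 and 2 agree on Instr; apply Instr→Term and equate their Term entries.
Rows 1 and 3 agree on Instr; apply Instr→Term and equate their Term entries.
Rows 1 and 2 agree on Term, Title; apply Term, Title→Bldg and equate their Bldg entries.
Rows 1 and 3 agree on Term, Title; apply Term, Title→Bldg and equate their Bldg entries.
Row 3 is now all distinguished symbols — the join is lossless.

Yes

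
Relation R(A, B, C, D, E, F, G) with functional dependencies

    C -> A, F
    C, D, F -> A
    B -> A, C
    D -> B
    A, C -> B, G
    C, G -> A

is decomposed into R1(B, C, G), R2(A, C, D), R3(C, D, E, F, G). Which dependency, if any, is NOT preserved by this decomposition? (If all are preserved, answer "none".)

none

C → A, F: restricted closure across fragments reaches A, F.
C, D, F → A: restricted closure across fragments reaches A.
B → A, C: restricted closure across fragments reaches A, C.
D → B: restricted closure across fragments reaches B.
A, C → B, G: restricted closure across fragments reaches B, G.
C, G → A: restricted closure across fragments reaches A.
Every dependency is enforceable on the fragments, so the decomposition is dependency-preserving.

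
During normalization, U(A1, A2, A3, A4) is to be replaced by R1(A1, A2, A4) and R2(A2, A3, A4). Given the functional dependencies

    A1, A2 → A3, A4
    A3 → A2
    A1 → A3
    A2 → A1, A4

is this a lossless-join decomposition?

Common attributes: R1 ∩ R2 = {A2, A4}.
Closure of {A2, A4}: A2 → A1, A4 applies, adding A1; A1, A2 → A3, A4 applies, adding A3. So (A2, A4)⁺ = {A1, A2, A3, A4}.
This closure contains every attribute of R1, so R1 ∩ R2 → R1. The join is lossless.

Yes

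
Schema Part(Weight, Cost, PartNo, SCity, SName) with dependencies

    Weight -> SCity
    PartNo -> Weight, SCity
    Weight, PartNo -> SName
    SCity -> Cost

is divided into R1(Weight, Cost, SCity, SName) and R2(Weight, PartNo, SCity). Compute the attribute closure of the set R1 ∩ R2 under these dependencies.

R1 ∩ R2 = {Weight, SCity}.
SCity → Cost applies, adding Cost
Closure: {Weight, Cost, SCity}.

Weight, Cost, SCity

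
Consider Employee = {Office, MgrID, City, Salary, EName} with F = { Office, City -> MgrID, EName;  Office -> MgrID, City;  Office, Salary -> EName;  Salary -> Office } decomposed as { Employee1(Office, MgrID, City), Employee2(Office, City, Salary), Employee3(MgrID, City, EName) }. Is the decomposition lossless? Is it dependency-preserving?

lossy and not dependency-preserving

Lossless test (chase): Rows 1 and 2 agree on Office, City; apply Office, City→MgrID, EName and equate their MgrID, EName entries. No row becomes fully distinguished — the join is lossy.
Dependency preservation: the restricted closure of {Office, City} across the fragments never reaches {MgrID, EName}, so Office, City → MgrID, EName cannot be enforced without a join — not preserved.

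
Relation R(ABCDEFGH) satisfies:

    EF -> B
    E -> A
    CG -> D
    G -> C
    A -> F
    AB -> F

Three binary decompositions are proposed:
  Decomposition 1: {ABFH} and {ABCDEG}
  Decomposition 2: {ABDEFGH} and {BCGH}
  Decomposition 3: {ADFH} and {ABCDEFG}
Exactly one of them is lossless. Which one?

Decomposition 1: common = {AB}, closure = {ABF} → lossy.
Decomposition 2: common = {BGH}, closure = {BCDGH} → lossless.
Decomposition 3: common = {ADF}, closure = {ADF} → lossy.

Decomposition 2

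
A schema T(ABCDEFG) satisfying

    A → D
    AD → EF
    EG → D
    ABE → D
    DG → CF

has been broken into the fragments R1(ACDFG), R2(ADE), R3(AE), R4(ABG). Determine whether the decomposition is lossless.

Chase test. Columns are ABCDEFG; row i has aⱼ where attribute j ∈ Ri, else bᵢⱼ.
Initial tableau (one row per fragment):
  row 1: a1 b12 a3 a4 b15 a6 a7
  row 2: a1 b22 b23 a4 a5 b26 b27
  row 3: a1 b32 b33 b34 a5 b36 b37
  row 4: a1 a2 b43 b44 b45 b46 a7
Rows 1 and 3 agree on A; apply A→D and equate their D entries.
Rows 1 and 4 agree on A; apply A→D and equate their D entries.
Rows 1 and 2 agree on AD; apply AD→EF and equate their EF entries.
Rows 1 and 3 agree on AD; apply AD→EF and equate their EF entries.
Rows 1 and 4 agree on AD; apply AD→EF and equate their EF entries.
Rows 1 and 4 agree on DG; apply DG→CF and equate their CF entries.
Row 4 is now all distinguished symbols — the join is lossless.

Yes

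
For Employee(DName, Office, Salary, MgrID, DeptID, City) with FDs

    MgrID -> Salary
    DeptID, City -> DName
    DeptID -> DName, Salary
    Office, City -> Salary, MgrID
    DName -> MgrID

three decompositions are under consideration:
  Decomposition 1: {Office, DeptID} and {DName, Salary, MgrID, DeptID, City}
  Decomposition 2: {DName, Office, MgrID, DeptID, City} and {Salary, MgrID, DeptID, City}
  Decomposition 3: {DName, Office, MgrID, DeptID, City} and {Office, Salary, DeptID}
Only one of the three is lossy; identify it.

Decomposition 1

Decomposition 1: common = {DeptID}, closure = {DName, Salary, MgrID, DeptID} → lossy.
Decomposition 2: common = {MgrID, DeptID, City}, closure = {DName, Salary, MgrID, DeptID, City} → lossless.
Decomposition 3: common = {Office, DeptID}, closure = {DName, Office, Salary, MgrID, DeptID} → lossless.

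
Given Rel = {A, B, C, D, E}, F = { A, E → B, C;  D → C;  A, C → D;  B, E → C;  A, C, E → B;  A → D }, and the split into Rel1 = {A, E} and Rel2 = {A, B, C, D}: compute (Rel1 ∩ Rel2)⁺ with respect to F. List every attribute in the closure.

A, C, D

Rel1 ∩ Rel2 = {A}.
A → D applies, adding D
D → C applies, adding C
Closure: {A, C, D}.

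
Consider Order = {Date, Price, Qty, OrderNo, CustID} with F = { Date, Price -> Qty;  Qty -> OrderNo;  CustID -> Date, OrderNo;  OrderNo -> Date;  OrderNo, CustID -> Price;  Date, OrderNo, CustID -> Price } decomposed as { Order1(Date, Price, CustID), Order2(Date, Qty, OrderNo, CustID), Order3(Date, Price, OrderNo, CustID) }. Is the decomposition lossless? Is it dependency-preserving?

Lossless test (chase): Rows 1 and 3 agree on Date, Price; apply Date, Price→Qty and equate their Qty entries. Rows 1 and 3 agree on Qty; apply Qty→OrderNo and equate their OrderNo entries. Rows 1 and 2 agree on OrderNo, CustID; apply OrderNo, CustID→Price and equate their Price entries. Rows 1 and 2 agree on Date, Price; apply Date, Price→Qty and equate their Qty entries. Row 1 is now all distinguished symbols — the join is lossless.
Dependency preservation: the restricted closure of {Date, Price} across the fragments never reaches {Qty}, so Date, Price → Qty cannot be enforced without a join — not preserved.

lossless but not dependency-preserving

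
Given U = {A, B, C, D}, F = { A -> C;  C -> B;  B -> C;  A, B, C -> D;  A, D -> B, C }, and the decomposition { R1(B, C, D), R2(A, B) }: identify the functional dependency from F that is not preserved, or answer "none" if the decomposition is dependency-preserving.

A, B, C -> D

Check A, B, C → D: no single fragment contains all of {A, B, C, D}, and the restricted closure of {A, B, C} across the fragments never reaches {D}.
A → C is preserved.
C → B is preserved.
B → C is preserved.
A, D → B, C is preserved.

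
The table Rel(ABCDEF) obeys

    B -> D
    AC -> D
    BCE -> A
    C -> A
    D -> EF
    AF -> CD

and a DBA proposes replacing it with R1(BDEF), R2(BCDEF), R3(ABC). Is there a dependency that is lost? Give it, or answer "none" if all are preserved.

Check AF → CD: no single fragment contains all of {ACDF}, and the restricted closure of {AF} across the fragments never reaches {CD}.
B → D is preserved.
AC → D is preserved.
BCE → A is preserved.
C → A is preserved.
D → EF is preserved.

AF -> CD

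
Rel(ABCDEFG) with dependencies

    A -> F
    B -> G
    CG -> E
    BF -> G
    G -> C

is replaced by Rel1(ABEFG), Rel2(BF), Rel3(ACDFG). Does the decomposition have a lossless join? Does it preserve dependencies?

Lossless test (chase): Rows 1 and 2 agree on B; apply B→G and equate their G entries. Rows 1 and 2 agree on G; apply G→C and equate their C entries. Rows 1 and 3 agree on G; apply G→C and equate their C entries. Rows 1 and 2 agree on CG; apply CG→E and equate their E entries. Rows 1 and 3 agree on CG; apply CG→E and equate their E entries. No row becomes fully distinguished — the join is lossy.
Dependency preservation: CG → E is not contained in any single fragment, but the restricted closure of its left-hand side across the fragments still reaches the right-hand side; the remaining FDs each lie inside some fragment. All dependencies are preserved.

lossy but dependency-preserving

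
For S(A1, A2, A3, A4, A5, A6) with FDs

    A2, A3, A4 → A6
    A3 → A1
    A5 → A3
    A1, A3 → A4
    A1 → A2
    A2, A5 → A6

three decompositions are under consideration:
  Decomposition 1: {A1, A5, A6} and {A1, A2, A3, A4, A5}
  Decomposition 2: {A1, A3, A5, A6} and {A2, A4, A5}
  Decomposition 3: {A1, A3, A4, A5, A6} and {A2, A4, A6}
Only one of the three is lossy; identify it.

Decomposition 1: common = {A1, A5}, closure = {A1, A2, A3, A4, A5, A6} → lossless.
Decomposition 2: common = {A5}, closure = {A1, A2, A3, A4, A5, A6} → lossless.
Decomposition 3: common = {A4, A6}, closure = {A4, A6} → lossy.

Decomposition 3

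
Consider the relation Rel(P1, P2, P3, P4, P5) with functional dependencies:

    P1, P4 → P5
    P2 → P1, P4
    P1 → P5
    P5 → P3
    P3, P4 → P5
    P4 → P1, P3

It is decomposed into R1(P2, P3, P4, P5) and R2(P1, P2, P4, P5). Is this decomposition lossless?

Yes

Common attributes: R1 ∩ R2 = {P2, P4, P5}.
Closure of {P2, P4, P5}: P2 → P1, P4 applies, adding P1; P5 → P3 applies, adding P3. So (P2, P4, P5)⁺ = {P1, P2, P3, P4, P5}.
This closure contains every attribute of R1, so R1 ∩ R2 → R1. The join is lossless.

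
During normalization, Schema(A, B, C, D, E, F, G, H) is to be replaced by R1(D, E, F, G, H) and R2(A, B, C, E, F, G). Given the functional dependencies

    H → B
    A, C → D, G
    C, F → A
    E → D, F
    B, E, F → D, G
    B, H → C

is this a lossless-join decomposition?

Common attributes: R1 ∩ R2 = {E, F, G}.
Closure of {E, F, G}: E → D, F applies, adding D. So (E, F, G)⁺ = {D, E, F, G}.
The closure contains neither all of R1 = {D, E, F, G, H} nor all of R2 = {A, B, C, E, F, G}, so the common attributes are not a superkey of either fragment. The join is lossy.

No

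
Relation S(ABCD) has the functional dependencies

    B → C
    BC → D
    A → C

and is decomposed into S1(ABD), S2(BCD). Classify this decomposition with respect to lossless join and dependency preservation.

lossless but not dependency-preserving

Lossless test: (BD)⁺ = {BCD}, which contains all of one fragment — lossless.
Dependency preservation: the restricted closure of {A} across the fragments never reaches {C}, so A → C cannot be enforced without a join — not preserved.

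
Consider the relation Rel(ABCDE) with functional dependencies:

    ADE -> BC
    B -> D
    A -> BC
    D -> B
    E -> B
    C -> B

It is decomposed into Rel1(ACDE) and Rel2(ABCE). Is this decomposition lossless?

Common attributes: Rel1 ∩ Rel2 = {ACE}.
Closure of {ACE}: A → BC applies, adding B; B → D applies, adding D. So (ACE)⁺ = {ABCDE}.
This closure contains every attribute of Rel1, so Rel1 ∩ Rel2 → Rel1. The join is lossless.

Yes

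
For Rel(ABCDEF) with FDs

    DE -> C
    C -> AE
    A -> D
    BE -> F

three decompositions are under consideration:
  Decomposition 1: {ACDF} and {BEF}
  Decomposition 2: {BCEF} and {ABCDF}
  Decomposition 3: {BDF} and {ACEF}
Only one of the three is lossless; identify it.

Decomposition 2

Decomposition 1: common = {F}, closure = {F} → lossy.
Decomposition 2: common = {BCF}, closure = {ABCDEF} → lossless.
Decomposition 3: common = {F}, closure = {F} → lossy.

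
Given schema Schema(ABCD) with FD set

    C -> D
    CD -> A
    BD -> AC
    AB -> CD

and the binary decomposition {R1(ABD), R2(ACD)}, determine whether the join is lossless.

No

Common attributes: R1 ∩ R2 = {AD}.
No dependency enlarges {AD}, so (AD)⁺ = {AD}.
The closure contains neither all of R1 = {ABD} nor all of R2 = {ACD}, so the common attributes are not a superkey of either fragment. The join is lossy.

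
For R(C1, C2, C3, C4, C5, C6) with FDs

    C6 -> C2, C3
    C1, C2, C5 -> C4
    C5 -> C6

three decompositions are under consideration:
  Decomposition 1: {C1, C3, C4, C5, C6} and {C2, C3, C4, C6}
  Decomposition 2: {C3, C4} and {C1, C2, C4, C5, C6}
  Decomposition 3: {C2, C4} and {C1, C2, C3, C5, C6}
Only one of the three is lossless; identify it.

Decomposition 1

Decomposition 1: common = {C3, C4, C6}, closure = {C2, C3, C4, C6} → lossless.
Decomposition 2: common = {C4}, closure = {C4} → lossy.
Decomposition 3: common = {C2}, closure = {C2} → lossy.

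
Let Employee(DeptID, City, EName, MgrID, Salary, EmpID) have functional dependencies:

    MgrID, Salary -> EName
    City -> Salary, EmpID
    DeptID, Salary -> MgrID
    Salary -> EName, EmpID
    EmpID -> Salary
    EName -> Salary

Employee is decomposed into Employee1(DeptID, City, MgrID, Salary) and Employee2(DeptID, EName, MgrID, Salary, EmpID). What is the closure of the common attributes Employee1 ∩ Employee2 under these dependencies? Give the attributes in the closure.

Employee1 ∩ Employee2 = {DeptID, MgrID, Salary}.
MgrID, Salary → EName applies, adding EName
Salary → EName, EmpID applies, adding EmpID
Closure: {DeptID, EName, MgrID, Salary, EmpID}.

DeptID, EName, MgrID, Salary, EmpID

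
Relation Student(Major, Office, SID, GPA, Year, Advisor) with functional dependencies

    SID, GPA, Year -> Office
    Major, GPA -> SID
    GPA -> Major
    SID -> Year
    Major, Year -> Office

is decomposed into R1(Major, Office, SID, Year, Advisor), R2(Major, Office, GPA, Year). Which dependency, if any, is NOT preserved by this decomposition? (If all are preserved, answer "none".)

Check Major, GPA → SID: no single fragment contains all of {Major, SID, GPA}, and the restricted closure of {Major, GPA} across the fragments never reaches {SID}.
SID, GPA, Year → Office is preserved.
GPA → Major is preserved.
SID → Year is preserved.
Major, Year → Office is preserved.

Major, GPA -> SID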